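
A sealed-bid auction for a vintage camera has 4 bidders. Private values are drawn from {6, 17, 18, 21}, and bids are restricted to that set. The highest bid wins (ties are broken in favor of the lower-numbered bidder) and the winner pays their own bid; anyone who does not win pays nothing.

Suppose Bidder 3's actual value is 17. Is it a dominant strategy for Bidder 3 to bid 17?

Yes

Check each profile of the others' bids and compare truth against every alternative bid.
Others bid (6, 6, 6): truth gives 0, best alternative gives 0.
Others bid (6, 6, 17): truth gives 0, best alternative gives 0.
Others bid (6, 6, 18): truth gives 0, best alternative gives 0.
Others bid (6, 6, 21): truth gives 0, best alternative gives 0.
Others bid (6, 17, 6): truth gives 0, best alternative gives 0.
Others bid (6, 17, 17): truth gives 0, best alternative gives 0.
(Remaining 58 profiles checked similarly; truth is weakly best in each.)
In every case the truthful bid is at least as good as any alternative, so it is a dominant strategy.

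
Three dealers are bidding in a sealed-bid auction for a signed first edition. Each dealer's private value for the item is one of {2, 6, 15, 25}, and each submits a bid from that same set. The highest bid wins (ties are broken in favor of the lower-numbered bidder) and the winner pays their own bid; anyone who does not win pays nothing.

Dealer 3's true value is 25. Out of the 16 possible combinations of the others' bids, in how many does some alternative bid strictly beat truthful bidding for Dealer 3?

4

Others bid (2, 2): truth gives 0; bid 6 gives 19 > 0. Violating.
Others bid (2, 6): truth gives 0; bid 15 gives 10 > 0. Violating.
Others bid (6, 2): truth gives 0; bid 15 gives 10 > 0. Violating.
Others bid (6, 6): truth gives 0; bid 15 gives 10 > 0. Violating.
Others bid (2, 15): truth gives 0; no alternative beats it.
Others bid (2, 25): truth gives 0; no alternative beats it.
(Checking all 16 profiles: 4 have a profitable deviation, 12 do not.)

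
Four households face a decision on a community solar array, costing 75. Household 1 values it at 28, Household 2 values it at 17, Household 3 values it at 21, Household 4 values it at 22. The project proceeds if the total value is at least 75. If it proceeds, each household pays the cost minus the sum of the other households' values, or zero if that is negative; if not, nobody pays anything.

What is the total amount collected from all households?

Total value 88 ≥ cost 75, so it is built.
Household 1: others sum to 60; max(0, 75 - 60) = 15.
Household 2: others sum to 71; max(0, 75 - 71) = 4.
Household 3: others sum to 67; max(0, 75 - 67) = 8.
Household 4: others sum to 66; max(0, 75 - 66) = 9.
Total collected = 15 + 4 + 8 + 9 = 36.

36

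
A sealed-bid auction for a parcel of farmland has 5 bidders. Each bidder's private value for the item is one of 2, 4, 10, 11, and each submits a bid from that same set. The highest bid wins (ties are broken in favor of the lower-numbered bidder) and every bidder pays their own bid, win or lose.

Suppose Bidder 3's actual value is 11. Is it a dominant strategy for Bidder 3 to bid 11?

Consider the case where Bidder 1 bids 2, Bidder 2 bids 2, Bidder 4 bids 2 and Bidder 5 bids 2.
Truthful bid 11: wins, pays 11, utility 11 - 11 = 0.
Bid 4 instead: wins, pays 4, utility 11 - 4 = 7.
Since 7 > 0, bidding 4 is strictly better here, so truthful bidding is not dominant.

No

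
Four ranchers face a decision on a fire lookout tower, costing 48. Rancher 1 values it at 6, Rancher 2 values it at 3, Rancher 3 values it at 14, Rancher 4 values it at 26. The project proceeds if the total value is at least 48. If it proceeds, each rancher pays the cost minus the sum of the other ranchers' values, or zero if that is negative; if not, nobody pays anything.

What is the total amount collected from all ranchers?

Total value 49 ≥ cost 48, so it is built.
Rancher 1: others sum to 43; max(0, 48 - 43) = 5.
Rancher 2: others sum to 46; max(0, 48 - 46) = 2.
Rancher 3: others sum to 35; max(0, 48 - 35) = 13.
Rancher 4: others sum to 23; max(0, 48 - 23) = 25.
Total collected = 5 + 2 + 13 + 25 = 45.

45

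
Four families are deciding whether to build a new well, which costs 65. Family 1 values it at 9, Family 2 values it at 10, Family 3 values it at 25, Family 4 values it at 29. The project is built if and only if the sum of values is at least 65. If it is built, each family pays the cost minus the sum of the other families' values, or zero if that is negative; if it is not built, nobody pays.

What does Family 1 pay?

1

Total value 73 ≥ cost 65, so the project is built.
The other families' values sum to 64.
Cost minus that sum is 65 - 64 = 1.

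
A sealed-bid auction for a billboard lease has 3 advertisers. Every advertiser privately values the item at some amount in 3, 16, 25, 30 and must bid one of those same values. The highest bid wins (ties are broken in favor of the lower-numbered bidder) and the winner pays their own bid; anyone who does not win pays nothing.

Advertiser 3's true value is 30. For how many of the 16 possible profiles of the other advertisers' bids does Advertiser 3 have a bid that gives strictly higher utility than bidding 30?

4

Others bid (3, 3): truth gives 0; bid 16 gives 14 > 0. Violating.
Others bid (3, 16): truth gives 0; bid 25 gives 5 > 0. Violating.
Others bid (16, 3): truth gives 0; bid 25 gives 5 > 0. Violating.
Others bid (16, 16): truth gives 0; bid 25 gives 5 > 0. Violating.
Others bid (3, 25): truth gives 0; no alternative beats it.
Others bid (3, 30): truth gives 0; no alternative beats it.
(Checking all 16 profiles: 4 have a profitable deviation, 12 do not.)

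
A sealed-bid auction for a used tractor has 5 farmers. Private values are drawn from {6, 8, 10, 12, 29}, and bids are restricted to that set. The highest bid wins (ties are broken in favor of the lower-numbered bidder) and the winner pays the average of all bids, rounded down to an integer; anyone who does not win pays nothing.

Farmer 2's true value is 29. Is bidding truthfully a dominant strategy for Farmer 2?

No

Consider the case where Farmer 1 bids 6, Farmer 3 bids 6, Farmer 4 bids 6 and Farmer 5 bids 6.
Truthful bid 29: wins, pays 10, utility 29 - 10 = 19.
Bid 8 instead: wins, pays 6, utility 29 - 6 = 23.
Since 23 > 19, bidding 8 is strictly better here, so truthful bidding is not dominant.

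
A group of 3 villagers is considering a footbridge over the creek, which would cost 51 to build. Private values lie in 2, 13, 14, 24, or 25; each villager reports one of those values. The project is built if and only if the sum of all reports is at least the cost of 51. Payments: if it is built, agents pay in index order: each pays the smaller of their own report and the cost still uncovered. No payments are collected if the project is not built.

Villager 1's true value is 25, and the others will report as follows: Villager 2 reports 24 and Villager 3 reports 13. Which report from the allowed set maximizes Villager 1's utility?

14

Report 2: project not built, utility 0.
Report 13: project not built, utility 0.
Report 14: project built, pays 14, utility 25 - 14 = 11.
Report 24: project built, pays 24, utility 25 - 24 = 1.
Report 25: project built, pays 25, utility 25 - 25 = 0.
The best choice is 14 with utility 11.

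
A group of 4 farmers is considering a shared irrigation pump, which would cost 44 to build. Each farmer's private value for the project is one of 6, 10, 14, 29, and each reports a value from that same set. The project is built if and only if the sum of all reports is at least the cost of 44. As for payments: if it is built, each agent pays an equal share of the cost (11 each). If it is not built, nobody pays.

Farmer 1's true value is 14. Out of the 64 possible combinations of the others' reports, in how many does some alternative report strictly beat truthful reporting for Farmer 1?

Others report (6, 6, 6): truth gives 0; report 29 gives 3 > 0. Violating.
Others report (6, 6, 10): truth gives 0; report 29 gives 3 > 0. Violating.
Others report (6, 6, 14): truth gives 0; report 29 gives 3 > 0. Violating.
Others report (6, 10, 6): truth gives 0; report 29 gives 3 > 0. Violating.
Others report (6, 6, 29): truth gives 3; no alternative beats it.
Others report (6, 10, 14): truth gives 3; no alternative beats it.
(Checking all 64 profiles: 10 have a profitable deviation, 54 do not.)

10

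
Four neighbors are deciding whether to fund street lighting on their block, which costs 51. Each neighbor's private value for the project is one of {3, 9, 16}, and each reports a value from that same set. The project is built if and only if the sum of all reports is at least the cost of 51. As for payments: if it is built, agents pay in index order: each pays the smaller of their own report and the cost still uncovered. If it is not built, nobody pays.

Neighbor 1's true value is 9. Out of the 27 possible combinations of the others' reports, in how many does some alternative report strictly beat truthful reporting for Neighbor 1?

1

Others report (16, 16, 16): truth gives 0; report 3 gives 6 > 0. Violating.
Others report (3, 3, 3): truth gives 0; no alternative beats it.
Others report (3, 3, 9): truth gives 0; no alternative beats it.
(Checking all 27 profiles: 1 has a profitable deviation, 26 do not.)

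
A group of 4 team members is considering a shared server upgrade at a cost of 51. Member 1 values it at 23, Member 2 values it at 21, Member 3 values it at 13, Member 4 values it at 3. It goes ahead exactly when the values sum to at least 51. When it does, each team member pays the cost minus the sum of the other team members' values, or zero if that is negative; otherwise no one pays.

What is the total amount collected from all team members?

Total value 60 ≥ cost 51, so it is built.
Member 1: others sum to 37; max(0, 51 - 37) = 14.
Member 2: others sum to 39; max(0, 51 - 39) = 12.
Member 3: others sum to 47; max(0, 51 - 47) = 4.
Member 4: others sum to 57; max(0, 51 - 57) = 0.
Total collected = 14 + 12 + 4 + 0 = 30.

30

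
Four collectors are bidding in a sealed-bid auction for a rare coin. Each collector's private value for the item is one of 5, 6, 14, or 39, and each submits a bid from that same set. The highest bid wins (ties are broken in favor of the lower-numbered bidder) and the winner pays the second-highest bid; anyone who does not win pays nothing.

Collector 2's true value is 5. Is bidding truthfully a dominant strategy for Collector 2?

Check each profile of the others' bids and compare truth against every alternative bid.
Others bid (5, 5, 6): truth gives 0, best alternative gives -1.
Others bid (5, 6, 5): truth gives 0, best alternative gives -1.
Others bid (5, 6, 6): truth gives 0, best alternative gives -1.
Others bid (5, 5, 5): truth gives 0, best alternative gives 0.
Others bid (5, 5, 14): truth gives 0, best alternative gives 0.
Others bid (5, 5, 39): truth gives 0, best alternative gives 0.
(Remaining 58 profiles checked similarly; truth is weakly best in each.)
In every case the truthful bid is at least as good as any alternative, so it is a dominant strategy.

Yes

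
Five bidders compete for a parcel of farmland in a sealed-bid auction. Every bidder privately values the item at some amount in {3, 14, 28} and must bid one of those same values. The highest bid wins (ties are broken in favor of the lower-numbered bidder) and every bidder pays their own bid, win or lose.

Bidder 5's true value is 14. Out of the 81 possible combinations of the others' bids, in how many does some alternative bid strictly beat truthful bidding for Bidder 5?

Others bid (3, 3, 3, 14): truth gives -14; bid 3 gives -3 > -14. Violating.
Others bid (3, 3, 3, 28): truth gives -14; bid 3 gives -3 > -14. Violating.
Others bid (3, 3, 14, 3): truth gives -14; bid 3 gives -3 > -14. Violating.
Others bid (3, 3, 14, 14): truth gives -14; bid 3 gives -3 > -14. Violating.
Others bid (3, 3, 3, 3): truth gives 0; no alternative beats it.
(Checking all 81 profiles: 80 have a profitable deviation, 1 does not.)

80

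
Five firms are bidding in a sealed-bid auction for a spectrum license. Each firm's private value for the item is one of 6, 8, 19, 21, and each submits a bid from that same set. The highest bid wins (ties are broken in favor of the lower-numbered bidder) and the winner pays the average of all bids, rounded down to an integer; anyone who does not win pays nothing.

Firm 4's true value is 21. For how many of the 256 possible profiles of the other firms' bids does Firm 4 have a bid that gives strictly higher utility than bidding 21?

9

Others bid (6, 6, 6, 6): truth gives 12; bid 8 gives 15 > 12. Violating.
Others bid (6, 6, 6, 8): truth gives 12; bid 8 gives 15 > 12. Violating.
Others bid (6, 6, 8, 19): truth gives 9; bid 19 gives 10 > 9. Violating.
Others bid (6, 8, 6, 19): truth gives 9; bid 19 gives 10 > 9. Violating.
Others bid (6, 6, 6, 19): truth gives 10; no alternative beats it.
Others bid (6, 6, 6, 21): truth gives 9; no alternative beats it.
(Checking all 256 profiles: 9 have a profitable deviation, 247 do not.)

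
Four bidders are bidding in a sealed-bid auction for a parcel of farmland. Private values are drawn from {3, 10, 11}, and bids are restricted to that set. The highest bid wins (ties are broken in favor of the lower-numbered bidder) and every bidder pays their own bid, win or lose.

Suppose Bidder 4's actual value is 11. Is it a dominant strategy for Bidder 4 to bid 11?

No

Consider the case where Bidder 1 bids 3, Bidder 2 bids 3 and Bidder 3 bids 3.
Truthful bid 11: wins, pays 11, utility 11 - 11 = 0.
Bid 10 instead: wins, pays 10, utility 11 - 10 = 1.
Since 1 > 0, bidding 10 is strictly better here, so truthful bidding is not dominant.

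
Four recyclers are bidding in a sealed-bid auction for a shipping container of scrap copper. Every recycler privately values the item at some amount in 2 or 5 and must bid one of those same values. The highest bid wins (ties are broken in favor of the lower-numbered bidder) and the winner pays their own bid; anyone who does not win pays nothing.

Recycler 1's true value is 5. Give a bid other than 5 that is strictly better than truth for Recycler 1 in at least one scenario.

Suppose Recycler 2 bids 2, Recycler 3 bids 2 and Recycler 4 bids 2.
Bid 5: wins, pays 5, utility 5 - 5 = 0.
Bid 2: wins, pays 2, utility 5 - 2 = 3.
So bidding 2 beats truth here (3 > 0).

2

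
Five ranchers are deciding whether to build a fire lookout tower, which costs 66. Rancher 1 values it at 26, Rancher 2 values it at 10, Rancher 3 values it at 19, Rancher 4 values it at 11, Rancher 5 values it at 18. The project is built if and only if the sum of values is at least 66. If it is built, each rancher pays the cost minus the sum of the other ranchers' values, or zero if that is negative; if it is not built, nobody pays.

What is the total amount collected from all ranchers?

Total value 84 ≥ cost 66, so it is built.
Rancher 1: others sum to 58; max(0, 66 - 58) = 8.
Rancher 2: others sum to 74; max(0, 66 - 74) = 0.
Rancher 3: others sum to 65; max(0, 66 - 65) = 1.
Rancher 4: others sum to 73; max(0, 66 - 73) = 0.
Rancher 5: others sum to 66; max(0, 66 - 66) = 0.
Total collected = 8 + 0 + 1 + 0 + 0 = 9.

9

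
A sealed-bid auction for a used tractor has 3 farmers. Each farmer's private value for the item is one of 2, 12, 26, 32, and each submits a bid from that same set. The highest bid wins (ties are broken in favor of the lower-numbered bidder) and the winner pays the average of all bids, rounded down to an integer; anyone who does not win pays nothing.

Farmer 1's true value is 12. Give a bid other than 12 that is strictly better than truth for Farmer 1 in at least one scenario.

2

Suppose Farmer 2 bids 2 and Farmer 3 bids 2.
Bid 12: wins, pays 5, utility 12 - 5 = 7.
Bid 2: wins, pays 2, utility 12 - 2 = 10.
So bidding 2 beats truth here (10 > 7).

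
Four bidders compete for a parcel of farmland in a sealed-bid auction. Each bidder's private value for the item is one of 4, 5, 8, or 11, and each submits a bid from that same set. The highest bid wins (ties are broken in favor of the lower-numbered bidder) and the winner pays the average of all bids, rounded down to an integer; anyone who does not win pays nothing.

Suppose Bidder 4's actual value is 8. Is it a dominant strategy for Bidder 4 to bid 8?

No

Consider the case where Bidder 1 bids 4, Bidder 2 bids 4 and Bidder 3 bids 4.
Truthful bid 8: wins, pays 5, utility 8 - 5 = 3.
Bid 5 instead: wins, pays 4, utility 8 - 4 = 4.
Since 4 > 3, bidding 5 is strictly better here, so truthful bidding is not dominant.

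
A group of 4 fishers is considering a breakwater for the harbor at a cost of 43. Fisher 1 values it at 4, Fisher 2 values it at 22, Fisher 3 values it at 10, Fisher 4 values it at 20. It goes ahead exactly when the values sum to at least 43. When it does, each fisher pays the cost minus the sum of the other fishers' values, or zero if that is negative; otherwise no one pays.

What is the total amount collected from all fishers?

16

Total value 56 ≥ cost 43, so it is built.
Fisher 1: others sum to 52; max(0, 43 - 52) = 0.
Fisher 2: others sum to 34; max(0, 43 - 34) = 9.
Fisher 3: others sum to 46; max(0, 43 - 46) = 0.
Fisher 4: others sum to 36; max(0, 43 - 36) = 7.
Total collected = 0 + 9 + 0 + 7 = 16.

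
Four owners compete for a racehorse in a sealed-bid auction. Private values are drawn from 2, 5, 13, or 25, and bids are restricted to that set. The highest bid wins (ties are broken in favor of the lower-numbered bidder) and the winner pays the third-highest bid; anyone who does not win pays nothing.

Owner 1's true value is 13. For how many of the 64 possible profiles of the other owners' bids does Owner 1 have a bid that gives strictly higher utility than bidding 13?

Others bid (2, 2, 25): truth gives 0; bid 25 gives 11 > 0. Violating.
Others bid (2, 5, 25): truth gives 0; bid 25 gives 8 > 0. Violating.
Others bid (2, 25, 2): truth gives 0; bid 25 gives 11 > 0. Violating.
Others bid (2, 25, 5): truth gives 0; bid 25 gives 8 > 0. Violating.
Others bid (2, 2, 2): truth gives 11; no alternative beats it.
Others bid (2, 2, 5): truth gives 11; no alternative beats it.
(Checking all 64 profiles: 12 have a profitable deviation, 52 do not.)

12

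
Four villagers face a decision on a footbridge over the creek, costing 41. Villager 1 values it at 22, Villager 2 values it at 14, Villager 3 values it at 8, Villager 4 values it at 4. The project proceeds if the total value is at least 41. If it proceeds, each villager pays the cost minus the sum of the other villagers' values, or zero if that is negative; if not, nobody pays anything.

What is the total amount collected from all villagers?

Total value 48 ≥ cost 41, so it is built.
Villager 1: others sum to 26; max(0, 41 - 26) = 15.
Villager 2: others sum to 34; max(0, 41 - 34) = 7.
Villager 3: others sum to 40; max(0, 41 - 40) = 1.
Villager 4: others sum to 44; max(0, 41 - 44) = 0.
Total collected = 15 + 7 + 1 + 0 = 23.

23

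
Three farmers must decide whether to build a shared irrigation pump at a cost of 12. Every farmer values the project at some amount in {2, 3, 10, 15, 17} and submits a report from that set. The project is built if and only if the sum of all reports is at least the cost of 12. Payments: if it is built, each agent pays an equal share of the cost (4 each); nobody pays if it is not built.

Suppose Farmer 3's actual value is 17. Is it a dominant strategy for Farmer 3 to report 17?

Yes

Check each profile of the others' reports and compare truth against every alternative report.
Others report (2, 2): truth gives 13, best alternative gives 13.
Others report (2, 3): truth gives 13, best alternative gives 13.
Others report (2, 10): truth gives 13, best alternative gives 13.
Others report (2, 15): truth gives 13, best alternative gives 13.
Others report (2, 17): truth gives 13, best alternative gives 13.
Others report (3, 2): truth gives 13, best alternative gives 13.
(Remaining 19 profiles checked similarly; truth is weakly best in each.)
In every case the truthful report is at least as good as any alternative, so it is a dominant strategy.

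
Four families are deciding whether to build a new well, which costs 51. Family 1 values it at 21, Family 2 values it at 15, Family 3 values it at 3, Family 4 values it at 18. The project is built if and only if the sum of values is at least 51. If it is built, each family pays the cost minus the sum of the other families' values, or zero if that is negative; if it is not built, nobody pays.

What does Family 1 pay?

Total value 57 ≥ cost 51, so the project is built.
The other families' values sum to 36.
Cost minus that sum is 51 - 36 = 15.

15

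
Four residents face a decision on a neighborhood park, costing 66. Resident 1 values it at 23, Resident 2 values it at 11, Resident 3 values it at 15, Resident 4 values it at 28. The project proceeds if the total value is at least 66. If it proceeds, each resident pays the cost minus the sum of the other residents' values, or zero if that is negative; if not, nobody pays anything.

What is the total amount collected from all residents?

33

Total value 77 ≥ cost 66, so it is built.
Resident 1: others sum to 54; max(0, 66 - 54) = 12.
Resident 2: others sum to 66; max(0, 66 - 66) = 0.
Resident 3: others sum to 62; max(0, 66 - 62) = 4.
Resident 4: others sum to 49; max(0, 66 - 49) = 17.
Total collected = 12 + 0 + 4 + 17 = 33.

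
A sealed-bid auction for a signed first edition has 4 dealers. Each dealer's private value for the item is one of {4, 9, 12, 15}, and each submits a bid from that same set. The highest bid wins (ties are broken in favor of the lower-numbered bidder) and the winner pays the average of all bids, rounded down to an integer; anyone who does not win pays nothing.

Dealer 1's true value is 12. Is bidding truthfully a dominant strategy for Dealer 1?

No

Consider the case where Dealer 2 bids 4, Dealer 3 bids 4 and Dealer 4 bids 4.
Truthful bid 12: wins, pays 6, utility 12 - 6 = 6.
Bid 4 instead: wins, pays 4, utility 12 - 4 = 8.
Since 8 > 6, bidding 4 is strictly better here, so truthful bidding is not dominant.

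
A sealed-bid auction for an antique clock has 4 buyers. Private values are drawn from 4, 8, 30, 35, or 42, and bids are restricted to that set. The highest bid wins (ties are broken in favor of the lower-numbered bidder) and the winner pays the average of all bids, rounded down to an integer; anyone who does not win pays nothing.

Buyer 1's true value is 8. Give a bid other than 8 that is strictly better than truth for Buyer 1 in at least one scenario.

4

Suppose Buyer 2 bids 4, Buyer 3 bids 4 and Buyer 4 bids 4.
Bid 8: wins, pays 5, utility 8 - 5 = 3.
Bid 4: wins, pays 4, utility 8 - 4 = 4.
So bidding 4 beats truth here (4 > 3).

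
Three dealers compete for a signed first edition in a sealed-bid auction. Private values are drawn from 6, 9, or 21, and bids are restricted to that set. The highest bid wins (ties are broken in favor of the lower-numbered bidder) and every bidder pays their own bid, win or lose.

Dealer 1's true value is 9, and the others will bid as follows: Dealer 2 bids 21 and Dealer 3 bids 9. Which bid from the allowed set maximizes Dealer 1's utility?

6

Bid 6: loses but pays 6, utility -6.
Bid 9: loses but pays 9, utility -9.
Bid 21: wins, pays 21, utility 9 - 21 = -12.
The best choice is 6 with utility -6.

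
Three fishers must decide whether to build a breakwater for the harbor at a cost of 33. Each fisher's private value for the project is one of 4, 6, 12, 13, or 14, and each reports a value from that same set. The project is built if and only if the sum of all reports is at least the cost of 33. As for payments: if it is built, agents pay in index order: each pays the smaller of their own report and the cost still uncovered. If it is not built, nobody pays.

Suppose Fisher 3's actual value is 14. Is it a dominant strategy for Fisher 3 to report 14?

Check each profile of the others' reports and compare truth against every alternative report.
Others report (14, 14): truth gives 9, best alternative gives 9.
Others report (13, 14): truth gives 8, best alternative gives 8.
Others report (14, 13): truth gives 8, best alternative gives 8.
Others report (12, 14): truth gives 7, best alternative gives 7.
Others report (13, 13): truth gives 7, best alternative gives 7.
Others report (14, 12): truth gives 7, best alternative gives 7.
(Remaining 19 profiles checked similarly; truth is weakly best in each.)
In every case the truthful report is at least as good as any alternative, so it is a dominant strategy.

Yes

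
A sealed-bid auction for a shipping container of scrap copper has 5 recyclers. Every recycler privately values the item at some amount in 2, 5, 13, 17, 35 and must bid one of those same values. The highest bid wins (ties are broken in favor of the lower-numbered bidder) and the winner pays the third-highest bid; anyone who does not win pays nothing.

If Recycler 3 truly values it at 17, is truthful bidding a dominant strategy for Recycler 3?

No

Consider the case where Recycler 1 bids 2, Recycler 2 bids 2, Recycler 4 bids 2 and Recycler 5 bids 35.
Truthful bid 17: loses, pays 0, utility 0.
Bid 35 instead: wins, pays 2, utility 17 - 2 = 15.
Since 15 > 0, bidding 35 is strictly better here, so truthful bidding is not dominant.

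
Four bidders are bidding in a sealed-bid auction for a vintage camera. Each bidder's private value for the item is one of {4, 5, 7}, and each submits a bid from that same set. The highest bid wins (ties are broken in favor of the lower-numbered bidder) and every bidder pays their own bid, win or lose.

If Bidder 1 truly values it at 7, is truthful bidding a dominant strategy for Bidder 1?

Consider the case where Bidder 2 bids 4, Bidder 3 bids 4 and Bidder 4 bids 4.
Truthful bid 7: wins, pays 7, utility 7 - 7 = 0.
Bid 4 instead: wins, pays 4, utility 7 - 4 = 3.
Since 3 > 0, bidding 4 is strictly better here, so truthful bidding is not dominant.

No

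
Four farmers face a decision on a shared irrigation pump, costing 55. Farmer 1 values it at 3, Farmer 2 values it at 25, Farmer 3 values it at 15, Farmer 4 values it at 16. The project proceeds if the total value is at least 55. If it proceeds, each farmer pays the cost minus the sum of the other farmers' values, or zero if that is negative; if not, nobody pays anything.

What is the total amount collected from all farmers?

Total value 59 ≥ cost 55, so it is built.
Farmer 1: others sum to 56; max(0, 55 - 56) = 0.
Farmer 2: others sum to 34; max(0, 55 - 34) = 21.
Farmer 3: others sum to 44; max(0, 55 - 44) = 11.
Farmer 4: others sum to 43; max(0, 55 - 43) = 12.
Total collected = 0 + 21 + 11 + 12 = 44.

44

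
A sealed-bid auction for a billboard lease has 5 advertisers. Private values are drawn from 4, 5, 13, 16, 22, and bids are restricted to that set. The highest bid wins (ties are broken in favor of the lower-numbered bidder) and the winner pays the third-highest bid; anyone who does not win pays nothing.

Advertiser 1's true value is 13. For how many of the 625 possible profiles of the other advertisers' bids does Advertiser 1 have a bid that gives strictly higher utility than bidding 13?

64

Others bid (4, 4, 4, 16): truth gives 0; bid 16 gives 9 > 0. Violating.
Others bid (4, 4, 4, 22): truth gives 0; bid 22 gives 9 > 0. Violating.
Others bid (4, 4, 5, 16): truth gives 0; bid 16 gives 8 > 0. Violating.
Others bid (4, 4, 5, 22): truth gives 0; bid 22 gives 8 > 0. Violating.
Others bid (4, 4, 4, 4): truth gives 9; no alternative beats it.
Others bid (4, 4, 4, 5): truth gives 9; no alternative beats it.
(Checking all 625 profiles: 64 have a profitable deviation, 561 do not.)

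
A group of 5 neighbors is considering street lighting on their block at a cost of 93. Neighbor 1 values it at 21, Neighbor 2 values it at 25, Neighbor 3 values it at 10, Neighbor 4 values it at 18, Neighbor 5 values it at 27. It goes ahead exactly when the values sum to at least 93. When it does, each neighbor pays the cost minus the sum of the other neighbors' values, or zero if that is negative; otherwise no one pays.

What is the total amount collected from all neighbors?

61

Total value 101 ≥ cost 93, so it is built.
Neighbor 1: others sum to 80; max(0, 93 - 80) = 13.
Neighbor 2: others sum to 76; max(0, 93 - 76) = 17.
Neighbor 3: others sum to 91; max(0, 93 - 91) = 2.
Neighbor 4: others sum to 83; max(0, 93 - 83) = 10.
Neighbor 5: others sum to 74; max(0, 93 - 74) = 19.
Total collected = 13 + 17 + 2 + 10 + 19 = 61.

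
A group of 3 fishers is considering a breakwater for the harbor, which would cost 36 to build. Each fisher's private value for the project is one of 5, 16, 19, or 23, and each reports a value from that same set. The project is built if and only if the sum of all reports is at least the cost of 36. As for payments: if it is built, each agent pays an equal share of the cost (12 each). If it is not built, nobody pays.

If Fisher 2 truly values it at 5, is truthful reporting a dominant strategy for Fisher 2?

Yes

Check each profile of the others' reports and compare truth against every alternative report.
Others report (5, 16): truth gives 0, best alternative gives -7.
Others report (5, 19): truth gives 0, best alternative gives -7.
Others report (5, 23): truth gives 0, best alternative gives -7.
Others report (16, 5): truth gives 0, best alternative gives -7.
Others report (19, 5): truth gives 0, best alternative gives -7.
Others report (23, 5): truth gives 0, best alternative gives -7.
(Remaining 10 profiles checked similarly; truth is weakly best in each.)
In every case the truthful report is at least as good as any alternative, so it is a dominant strategy.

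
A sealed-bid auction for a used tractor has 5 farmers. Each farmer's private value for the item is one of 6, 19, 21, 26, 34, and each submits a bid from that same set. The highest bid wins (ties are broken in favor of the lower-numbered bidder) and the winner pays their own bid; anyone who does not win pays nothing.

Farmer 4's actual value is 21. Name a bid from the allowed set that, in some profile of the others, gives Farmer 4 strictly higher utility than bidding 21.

Suppose Farmer 1 bids 6, Farmer 2 bids 6, Farmer 3 bids 6 and Farmer 5 bids 6.
Bid 21: wins, pays 21, utility 21 - 21 = 0.
Bid 19: wins, pays 19, utility 21 - 19 = 2.
So bidding 19 beats truth here (2 > 0).

19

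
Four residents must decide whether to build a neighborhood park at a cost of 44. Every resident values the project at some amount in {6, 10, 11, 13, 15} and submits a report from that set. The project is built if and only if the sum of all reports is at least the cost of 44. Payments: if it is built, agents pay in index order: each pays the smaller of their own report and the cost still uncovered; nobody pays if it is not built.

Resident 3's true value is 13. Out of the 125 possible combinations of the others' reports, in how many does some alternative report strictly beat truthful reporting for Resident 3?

Others report (6, 13, 15): truth gives 0; report 10 gives 3 > 0. Violating.
Others report (6, 15, 13): truth gives 0; report 10 gives 3 > 0. Violating.
Others report (6, 15, 15): truth gives 0; report 10 gives 3 > 0. Violating.
Others report (10, 10, 13): truth gives 0; report 11 gives 2 > 0. Violating.
Others report (6, 6, 6): truth gives 0; no alternative beats it.
Others report (6, 6, 10): truth gives 0; no alternative beats it.
(Checking all 125 profiles: 66 have a profitable deviation, 59 do not.)

66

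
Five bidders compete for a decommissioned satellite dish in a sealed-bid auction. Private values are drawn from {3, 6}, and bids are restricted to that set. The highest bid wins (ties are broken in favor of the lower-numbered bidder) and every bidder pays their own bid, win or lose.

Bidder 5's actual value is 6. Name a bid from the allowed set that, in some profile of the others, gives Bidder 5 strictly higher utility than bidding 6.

3

Suppose Bidder 1 bids 3, Bidder 2 bids 3, Bidder 3 bids 3 and Bidder 4 bids 6.
Bid 6: loses but pays 6, utility -6.
Bid 3: loses but pays 3, utility -3.
So bidding 3 beats truth here (-3 > -6).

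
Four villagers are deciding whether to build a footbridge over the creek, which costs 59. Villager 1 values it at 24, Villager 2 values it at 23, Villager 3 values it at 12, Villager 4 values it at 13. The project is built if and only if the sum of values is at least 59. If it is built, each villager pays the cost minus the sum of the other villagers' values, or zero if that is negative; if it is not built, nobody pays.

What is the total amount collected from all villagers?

Total value 72 ≥ cost 59, so it is built.
Villager 1: others sum to 48; max(0, 59 - 48) = 11.
Villager 2: others sum to 49; max(0, 59 - 49) = 10.
Villager 3: others sum to 60; max(0, 59 - 60) = 0.
Villager 4: others sum to 59; max(0, 59 - 59) = 0.
Total collected = 11 + 10 + 0 + 0 = 21.

21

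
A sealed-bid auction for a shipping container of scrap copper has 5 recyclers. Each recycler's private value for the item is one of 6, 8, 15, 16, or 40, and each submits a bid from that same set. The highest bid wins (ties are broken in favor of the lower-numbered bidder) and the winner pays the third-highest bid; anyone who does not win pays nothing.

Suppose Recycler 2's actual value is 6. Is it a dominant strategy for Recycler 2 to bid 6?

Yes

Check each profile of the others' bids and compare truth against every alternative bid.
Others bid (6, 6, 8, 8): truth gives 0, best alternative gives -2.
Others bid (6, 8, 6, 8): truth gives 0, best alternative gives -2.
Others bid (6, 8, 8, 6): truth gives 0, best alternative gives -2.
Others bid (6, 8, 8, 8): truth gives 0, best alternative gives -2.
Others bid (6, 6, 6, 6): truth gives 0, best alternative gives 0.
Others bid (6, 6, 6, 8): truth gives 0, best alternative gives 0.
(Remaining 619 profiles checked similarly; truth is weakly best in each.)
In every case the truthful bid is at least as good as any alternative, so it is a dominant strategy.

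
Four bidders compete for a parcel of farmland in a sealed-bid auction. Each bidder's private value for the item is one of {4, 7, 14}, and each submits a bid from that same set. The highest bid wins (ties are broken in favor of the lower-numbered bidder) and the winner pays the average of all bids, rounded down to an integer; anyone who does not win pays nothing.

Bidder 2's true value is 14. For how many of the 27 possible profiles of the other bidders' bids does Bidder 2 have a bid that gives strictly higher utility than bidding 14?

4

Others bid (4, 4, 4): truth gives 8; bid 7 gives 10 > 8. Violating.
Others bid (4, 4, 7): truth gives 7; bid 7 gives 9 > 7. Violating.
Others bid (4, 7, 4): truth gives 7; bid 7 gives 9 > 7. Violating.
Others bid (4, 7, 7): truth gives 6; bid 7 gives 8 > 6. Violating.
Others bid (4, 4, 14): truth gives 5; no alternative beats it.
Others bid (4, 7, 14): truth gives 5; no alternative beats it.
(Checking all 27 profiles: 4 have a profitable deviation, 23 do not.)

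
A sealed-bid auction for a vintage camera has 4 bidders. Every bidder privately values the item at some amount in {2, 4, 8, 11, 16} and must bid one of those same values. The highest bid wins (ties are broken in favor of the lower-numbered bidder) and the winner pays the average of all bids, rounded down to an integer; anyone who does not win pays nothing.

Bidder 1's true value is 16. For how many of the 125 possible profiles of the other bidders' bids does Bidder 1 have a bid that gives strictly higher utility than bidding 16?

Others bid (2, 2, 2): truth gives 11; bid 2 gives 14 > 11. Violating.
Others bid (2, 2, 4): truth gives 10; bid 4 gives 13 > 10. Violating.
Others bid (2, 2, 8): truth gives 9; bid 8 gives 11 > 9. Violating.
Others bid (2, 2, 11): truth gives 9; bid 11 gives 10 > 9. Violating.
Others bid (2, 2, 16): truth gives 7; no alternative beats it.
Others bid (2, 4, 16): truth gives 7; no alternative beats it.
(Checking all 125 profiles: 64 have a profitable deviation, 61 do not.)

64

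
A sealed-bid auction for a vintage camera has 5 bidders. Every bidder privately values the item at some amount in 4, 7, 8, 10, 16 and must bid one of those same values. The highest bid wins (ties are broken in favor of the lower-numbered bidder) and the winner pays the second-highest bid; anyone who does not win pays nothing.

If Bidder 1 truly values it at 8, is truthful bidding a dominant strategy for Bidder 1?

Yes

Check each profile of the others' bids and compare truth against every alternative bid.
Others bid (4, 4, 4, 4): truth gives 4, best alternative gives 4.
Others bid (4, 4, 4, 7): truth gives 1, best alternative gives 1.
Others bid (4, 4, 7, 4): truth gives 1, best alternative gives 1.
Others bid (4, 4, 7, 7): truth gives 1, best alternative gives 1.
Others bid (4, 7, 4, 4): truth gives 1, best alternative gives 1.
Others bid (4, 7, 4, 7): truth gives 1, best alternative gives 1.
(Remaining 619 profiles checked similarly; truth is weakly best in each.)
In every case the truthful bid is at least as good as any alternative, so it is a dominant strategy.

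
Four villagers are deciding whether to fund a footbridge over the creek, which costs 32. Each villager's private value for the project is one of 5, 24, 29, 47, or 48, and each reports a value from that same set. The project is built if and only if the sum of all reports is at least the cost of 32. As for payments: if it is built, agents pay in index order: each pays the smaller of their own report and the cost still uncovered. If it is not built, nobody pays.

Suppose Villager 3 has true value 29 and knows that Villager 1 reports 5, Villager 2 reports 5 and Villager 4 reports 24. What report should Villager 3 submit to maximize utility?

Report 5: project built, pays 5, utility 29 - 5 = 24.
Report 24: project built, pays 22, utility 29 - 22 = 7.
Report 29: project built, pays 22, utility 29 - 22 = 7.
Report 47: project built, pays 22, utility 29 - 22 = 7.
Report 48: project built, pays 22, utility 29 - 22 = 7.
The best choice is 5 with utility 24.

5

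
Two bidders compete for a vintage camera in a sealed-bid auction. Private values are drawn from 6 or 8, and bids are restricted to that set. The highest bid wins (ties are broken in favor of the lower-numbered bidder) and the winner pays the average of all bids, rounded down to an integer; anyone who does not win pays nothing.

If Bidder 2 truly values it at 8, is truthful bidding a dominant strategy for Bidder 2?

Check each profile of the others' bids and compare truth against every alternative bid.
Others bid (6): truth gives 1, best alternative gives 0.
Others bid (8): truth gives 0, best alternative gives 0.
In every case the truthful bid is at least as good as any alternative, so it is a dominant strategy.

Yes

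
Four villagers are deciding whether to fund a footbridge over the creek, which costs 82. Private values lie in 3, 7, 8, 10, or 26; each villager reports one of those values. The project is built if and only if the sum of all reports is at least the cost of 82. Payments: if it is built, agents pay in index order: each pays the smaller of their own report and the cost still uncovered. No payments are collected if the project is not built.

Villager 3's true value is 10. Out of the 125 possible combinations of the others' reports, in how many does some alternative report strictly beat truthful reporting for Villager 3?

1

Others report (26, 26, 26): truth gives 0; report 7 gives 3 > 0. Violating.
Others report (3, 3, 3): truth gives 0; no alternative beats it.
Others report (3, 3, 7): truth gives 0; no alternative beats it.
(Checking all 125 profiles: 1 has a profitable deviation, 124 do not.)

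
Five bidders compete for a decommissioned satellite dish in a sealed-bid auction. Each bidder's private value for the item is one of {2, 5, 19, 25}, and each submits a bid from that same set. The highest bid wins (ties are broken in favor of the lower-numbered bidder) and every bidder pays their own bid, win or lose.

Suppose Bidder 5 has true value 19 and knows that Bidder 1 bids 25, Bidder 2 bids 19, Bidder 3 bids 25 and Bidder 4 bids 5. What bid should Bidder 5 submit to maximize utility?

Bid 2: loses but pays 2, utility -2.
Bid 5: loses but pays 5, utility -5.
Bid 19: loses but pays 19, utility -19.
Bid 25: loses but pays 25, utility -25.
The best choice is 2 with utility -2.

2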